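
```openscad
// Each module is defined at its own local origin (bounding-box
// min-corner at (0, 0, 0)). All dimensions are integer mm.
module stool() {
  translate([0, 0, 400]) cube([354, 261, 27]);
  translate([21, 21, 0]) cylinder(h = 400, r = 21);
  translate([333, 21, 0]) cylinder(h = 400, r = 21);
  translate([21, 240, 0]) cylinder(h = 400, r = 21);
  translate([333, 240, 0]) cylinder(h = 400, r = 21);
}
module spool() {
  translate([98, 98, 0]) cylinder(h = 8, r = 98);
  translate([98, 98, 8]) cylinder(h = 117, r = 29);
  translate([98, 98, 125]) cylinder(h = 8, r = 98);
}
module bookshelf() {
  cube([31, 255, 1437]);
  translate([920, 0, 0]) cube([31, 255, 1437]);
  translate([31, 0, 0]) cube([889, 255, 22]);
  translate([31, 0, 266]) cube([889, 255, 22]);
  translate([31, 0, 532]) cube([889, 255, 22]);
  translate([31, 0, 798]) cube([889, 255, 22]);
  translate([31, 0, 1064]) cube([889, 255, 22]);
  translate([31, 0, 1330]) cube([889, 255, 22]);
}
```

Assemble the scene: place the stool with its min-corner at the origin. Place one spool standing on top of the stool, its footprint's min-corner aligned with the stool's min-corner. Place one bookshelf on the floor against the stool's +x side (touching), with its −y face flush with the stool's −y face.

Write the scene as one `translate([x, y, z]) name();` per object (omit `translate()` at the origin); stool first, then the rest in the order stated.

stool();
translate([0, 0, 427]) spool();
translate([354, 0, 0]) bookshelf();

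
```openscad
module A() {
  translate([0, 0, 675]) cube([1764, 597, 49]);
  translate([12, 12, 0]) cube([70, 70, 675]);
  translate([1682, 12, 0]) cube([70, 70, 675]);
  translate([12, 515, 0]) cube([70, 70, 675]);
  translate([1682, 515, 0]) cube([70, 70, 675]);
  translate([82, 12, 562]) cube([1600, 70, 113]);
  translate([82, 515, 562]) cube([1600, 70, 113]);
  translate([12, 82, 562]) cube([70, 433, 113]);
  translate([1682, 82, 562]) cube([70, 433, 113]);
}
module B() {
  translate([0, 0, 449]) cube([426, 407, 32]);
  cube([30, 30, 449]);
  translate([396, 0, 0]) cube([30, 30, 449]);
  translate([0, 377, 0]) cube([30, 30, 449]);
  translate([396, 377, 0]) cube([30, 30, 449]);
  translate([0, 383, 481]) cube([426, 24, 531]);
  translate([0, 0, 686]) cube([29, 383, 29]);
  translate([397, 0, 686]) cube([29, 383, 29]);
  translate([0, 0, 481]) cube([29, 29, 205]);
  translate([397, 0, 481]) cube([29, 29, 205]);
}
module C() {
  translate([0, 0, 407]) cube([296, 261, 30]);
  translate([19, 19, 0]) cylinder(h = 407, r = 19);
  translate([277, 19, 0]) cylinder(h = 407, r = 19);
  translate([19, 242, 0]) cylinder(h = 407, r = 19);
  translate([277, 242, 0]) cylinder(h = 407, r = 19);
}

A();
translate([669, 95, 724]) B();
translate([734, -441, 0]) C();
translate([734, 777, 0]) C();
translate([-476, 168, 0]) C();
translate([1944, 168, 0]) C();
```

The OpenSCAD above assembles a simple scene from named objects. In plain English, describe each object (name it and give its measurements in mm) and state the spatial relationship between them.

A is a table: top 1764 mm (x) × 597 mm (y), 49 mm thick, upper face at z = 724 mm, on four 70×70 mm square legs, each inset 12 mm from the nearest pair of top edges, running from z = 0 to the bottom of the top. Four apron rails, 70 mm thick and 113 mm tall, run between adjacent legs with their top edges flush with the underside of the top and their outer faces flush with the legs' outer faces.

B is a chair: 426×407 mm seat, 32 mm thick, top at z = 481 mm, on four 30 mm square corner legs flush with the seat edges. A 24 mm thick backrest slab spans the full seat width, extending 531 mm above the seat top, its back face flush with the seat's +y edge. Two armrests of 29×29 mm section run along each side from the seat's front edge to the front of the backrest, top faces 234 mm above the seat top and outer faces flush with the seat's x-edges; a 29×29 mm post under the front of each armrest stands on the seat at the front corner.

C is a simple wooden stool: a rectangular seat 296 mm (x) by 261 mm (y), 30 mm thick, top face at z = 437 mm, on four round legs, each 38 mm in diameter. The legs rest on z = 0, each leg's axis is inset half a diameter from the nearest pair of seat edges (so the leg's bounding box is flush with the corner).

The chair is on top of the table, centred. Four stools sit around the table at the −y, +y, −x, +x sides.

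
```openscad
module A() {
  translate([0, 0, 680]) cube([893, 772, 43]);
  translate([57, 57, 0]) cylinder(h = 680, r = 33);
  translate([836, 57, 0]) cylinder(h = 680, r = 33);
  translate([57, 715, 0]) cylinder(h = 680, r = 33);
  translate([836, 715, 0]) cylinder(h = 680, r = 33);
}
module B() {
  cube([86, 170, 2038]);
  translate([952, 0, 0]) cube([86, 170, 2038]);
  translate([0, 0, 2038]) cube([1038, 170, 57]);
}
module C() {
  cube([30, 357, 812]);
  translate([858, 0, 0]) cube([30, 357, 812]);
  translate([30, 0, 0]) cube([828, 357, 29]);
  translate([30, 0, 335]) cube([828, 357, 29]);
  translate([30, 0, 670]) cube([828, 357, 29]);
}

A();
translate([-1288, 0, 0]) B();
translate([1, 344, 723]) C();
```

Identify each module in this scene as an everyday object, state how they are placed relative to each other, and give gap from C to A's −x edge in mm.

The bookshelf's min-x is at 1; the table's min-x is 0; gap = 1 mm.

A is a table. B is a door frame. C is a bookshelf. The door frame is on the floor beside the table on its −x side. The bookshelf is on top of the table. The gap from the bookshelf to the table's −x edge is 1 mm.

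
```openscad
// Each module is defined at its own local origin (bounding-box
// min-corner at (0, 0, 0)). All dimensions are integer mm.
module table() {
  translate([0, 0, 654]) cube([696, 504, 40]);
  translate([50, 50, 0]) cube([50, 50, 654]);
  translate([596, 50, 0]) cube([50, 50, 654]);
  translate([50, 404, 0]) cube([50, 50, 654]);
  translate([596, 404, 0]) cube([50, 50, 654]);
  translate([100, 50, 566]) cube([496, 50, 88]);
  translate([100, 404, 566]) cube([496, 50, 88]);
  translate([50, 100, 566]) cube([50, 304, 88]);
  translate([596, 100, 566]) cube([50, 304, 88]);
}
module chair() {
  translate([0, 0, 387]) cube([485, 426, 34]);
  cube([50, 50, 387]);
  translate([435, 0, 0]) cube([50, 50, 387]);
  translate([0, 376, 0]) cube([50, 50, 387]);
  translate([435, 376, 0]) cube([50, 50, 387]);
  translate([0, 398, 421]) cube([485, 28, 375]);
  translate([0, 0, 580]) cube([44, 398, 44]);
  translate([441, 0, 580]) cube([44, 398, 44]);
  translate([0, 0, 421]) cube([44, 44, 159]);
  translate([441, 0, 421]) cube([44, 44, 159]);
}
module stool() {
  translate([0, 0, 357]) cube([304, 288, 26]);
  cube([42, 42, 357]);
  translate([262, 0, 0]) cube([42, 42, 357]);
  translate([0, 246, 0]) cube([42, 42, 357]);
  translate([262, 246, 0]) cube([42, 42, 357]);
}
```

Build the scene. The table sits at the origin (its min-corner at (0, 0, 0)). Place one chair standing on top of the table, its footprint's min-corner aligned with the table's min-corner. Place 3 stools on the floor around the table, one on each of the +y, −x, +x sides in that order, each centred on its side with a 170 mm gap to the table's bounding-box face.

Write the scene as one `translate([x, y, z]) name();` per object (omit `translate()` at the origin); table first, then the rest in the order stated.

table();
translate([0, 0, 694]) chair();
translate([196, 674, 0]) stool();
translate([-474, 108, 0]) stool();
translate([866, 108, 0]) stool();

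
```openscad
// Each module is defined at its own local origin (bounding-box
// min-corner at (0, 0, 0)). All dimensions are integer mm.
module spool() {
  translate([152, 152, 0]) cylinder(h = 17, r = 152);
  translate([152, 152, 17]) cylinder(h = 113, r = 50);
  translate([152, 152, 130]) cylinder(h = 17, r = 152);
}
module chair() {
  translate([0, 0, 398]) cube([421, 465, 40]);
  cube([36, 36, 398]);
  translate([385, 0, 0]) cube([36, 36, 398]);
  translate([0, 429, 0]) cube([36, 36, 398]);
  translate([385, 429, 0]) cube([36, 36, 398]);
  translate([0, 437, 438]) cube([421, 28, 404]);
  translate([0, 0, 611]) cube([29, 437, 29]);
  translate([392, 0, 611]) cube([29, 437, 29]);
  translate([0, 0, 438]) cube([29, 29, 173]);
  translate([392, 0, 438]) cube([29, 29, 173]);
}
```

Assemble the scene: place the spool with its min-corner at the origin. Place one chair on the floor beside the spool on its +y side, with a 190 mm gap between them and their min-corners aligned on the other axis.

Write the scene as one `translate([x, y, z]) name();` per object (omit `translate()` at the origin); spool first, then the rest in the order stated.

spool();
translate([0, 494, 0]) chair();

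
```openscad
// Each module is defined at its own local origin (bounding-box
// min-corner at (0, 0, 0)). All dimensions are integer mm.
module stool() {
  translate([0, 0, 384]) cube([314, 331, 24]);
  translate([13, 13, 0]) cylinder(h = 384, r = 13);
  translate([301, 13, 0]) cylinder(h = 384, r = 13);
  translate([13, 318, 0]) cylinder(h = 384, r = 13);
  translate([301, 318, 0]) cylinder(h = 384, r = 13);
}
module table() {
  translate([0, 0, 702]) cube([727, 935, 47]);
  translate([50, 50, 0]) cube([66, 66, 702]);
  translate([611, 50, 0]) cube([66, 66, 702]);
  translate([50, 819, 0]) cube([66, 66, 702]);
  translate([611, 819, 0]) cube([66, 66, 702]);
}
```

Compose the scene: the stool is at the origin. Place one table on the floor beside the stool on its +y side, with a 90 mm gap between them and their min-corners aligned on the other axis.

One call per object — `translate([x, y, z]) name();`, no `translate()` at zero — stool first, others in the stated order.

stool();
translate([0, 421, 0]) table();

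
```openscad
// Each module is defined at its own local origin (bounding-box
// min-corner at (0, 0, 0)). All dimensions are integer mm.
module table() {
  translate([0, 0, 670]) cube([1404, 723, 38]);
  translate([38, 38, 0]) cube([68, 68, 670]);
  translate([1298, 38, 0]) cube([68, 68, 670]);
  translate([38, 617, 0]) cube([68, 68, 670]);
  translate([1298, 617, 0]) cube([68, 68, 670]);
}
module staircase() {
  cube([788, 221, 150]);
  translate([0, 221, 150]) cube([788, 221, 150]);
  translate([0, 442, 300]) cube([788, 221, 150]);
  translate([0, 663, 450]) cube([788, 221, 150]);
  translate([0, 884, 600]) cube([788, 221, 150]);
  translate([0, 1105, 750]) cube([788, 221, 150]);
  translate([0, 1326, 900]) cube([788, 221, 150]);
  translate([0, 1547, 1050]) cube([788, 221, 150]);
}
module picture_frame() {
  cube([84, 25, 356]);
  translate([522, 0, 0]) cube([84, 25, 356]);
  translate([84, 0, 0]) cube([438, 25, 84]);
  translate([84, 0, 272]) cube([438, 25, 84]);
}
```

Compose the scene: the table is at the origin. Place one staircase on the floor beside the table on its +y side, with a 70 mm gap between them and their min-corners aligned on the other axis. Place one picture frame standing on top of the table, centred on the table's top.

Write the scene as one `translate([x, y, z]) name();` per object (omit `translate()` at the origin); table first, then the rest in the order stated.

table();
translate([0, 793, 0]) staircase();
translate([399, 349, 708]) picture_frame();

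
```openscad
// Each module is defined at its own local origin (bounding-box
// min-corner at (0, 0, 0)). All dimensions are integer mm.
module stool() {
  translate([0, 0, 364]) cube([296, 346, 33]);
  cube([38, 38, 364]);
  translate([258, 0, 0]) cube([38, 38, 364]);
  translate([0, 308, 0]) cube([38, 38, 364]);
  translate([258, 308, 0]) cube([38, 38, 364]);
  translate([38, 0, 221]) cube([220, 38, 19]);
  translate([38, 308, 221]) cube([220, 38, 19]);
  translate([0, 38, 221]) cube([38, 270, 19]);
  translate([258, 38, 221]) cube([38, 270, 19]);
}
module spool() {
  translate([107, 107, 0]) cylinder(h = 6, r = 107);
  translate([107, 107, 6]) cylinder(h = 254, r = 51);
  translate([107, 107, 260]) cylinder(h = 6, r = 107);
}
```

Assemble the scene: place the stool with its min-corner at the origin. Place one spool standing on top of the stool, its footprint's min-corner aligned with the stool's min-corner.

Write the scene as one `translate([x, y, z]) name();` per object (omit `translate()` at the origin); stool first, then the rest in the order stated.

stool();
translate([0, 0, 397]) spool();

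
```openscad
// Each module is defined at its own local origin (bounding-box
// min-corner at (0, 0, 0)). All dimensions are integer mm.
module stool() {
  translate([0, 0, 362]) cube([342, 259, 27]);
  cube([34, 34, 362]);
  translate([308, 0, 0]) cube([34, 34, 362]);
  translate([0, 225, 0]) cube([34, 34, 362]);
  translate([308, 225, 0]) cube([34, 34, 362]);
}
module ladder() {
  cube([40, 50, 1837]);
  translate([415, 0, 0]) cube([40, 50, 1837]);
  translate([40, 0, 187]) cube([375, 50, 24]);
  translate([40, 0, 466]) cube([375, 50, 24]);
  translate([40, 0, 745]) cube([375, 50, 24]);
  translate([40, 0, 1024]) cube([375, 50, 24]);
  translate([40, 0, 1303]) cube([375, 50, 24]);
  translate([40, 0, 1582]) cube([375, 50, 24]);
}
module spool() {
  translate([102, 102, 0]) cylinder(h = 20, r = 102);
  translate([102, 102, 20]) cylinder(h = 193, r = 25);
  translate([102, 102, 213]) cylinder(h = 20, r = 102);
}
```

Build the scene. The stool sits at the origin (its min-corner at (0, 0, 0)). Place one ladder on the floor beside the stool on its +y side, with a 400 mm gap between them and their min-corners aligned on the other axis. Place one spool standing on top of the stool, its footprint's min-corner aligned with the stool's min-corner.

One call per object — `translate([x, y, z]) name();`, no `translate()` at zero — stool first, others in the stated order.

stool();
translate([0, 659, 0]) ladder();
translate([0, 0, 389]) spool();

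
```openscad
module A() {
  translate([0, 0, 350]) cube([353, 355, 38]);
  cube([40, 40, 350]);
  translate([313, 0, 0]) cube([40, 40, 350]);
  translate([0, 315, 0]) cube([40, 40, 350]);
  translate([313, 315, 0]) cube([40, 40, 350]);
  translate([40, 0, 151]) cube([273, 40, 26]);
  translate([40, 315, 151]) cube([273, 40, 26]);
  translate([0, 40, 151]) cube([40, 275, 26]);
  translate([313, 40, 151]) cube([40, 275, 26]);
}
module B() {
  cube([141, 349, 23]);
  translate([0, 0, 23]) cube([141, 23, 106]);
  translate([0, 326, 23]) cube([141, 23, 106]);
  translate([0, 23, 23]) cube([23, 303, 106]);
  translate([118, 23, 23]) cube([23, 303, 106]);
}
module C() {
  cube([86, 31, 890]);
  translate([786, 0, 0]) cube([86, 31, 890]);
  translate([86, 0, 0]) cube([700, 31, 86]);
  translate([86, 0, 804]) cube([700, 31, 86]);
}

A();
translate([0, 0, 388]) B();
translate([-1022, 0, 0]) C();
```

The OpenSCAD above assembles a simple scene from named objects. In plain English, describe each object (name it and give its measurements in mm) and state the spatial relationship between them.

A is a four-legged stool. The seat is 353×355 mm, 38 mm thick, top at z = 388 mm. It stands on four square legs, each 40×40 mm in cross-section, from z = 0 to the seat underside, each flush with a corner of the seat. Four stretchers, 40 mm wide and 26 mm tall, connect adjacent legs with their undersides at z = 151 mm, each running between the inner faces of the legs it joins and aligned with the legs' outer faces on the other axis.

B is an open storage box with external size 141×349×129 mm and wall thickness 23 mm (the base is also 23 mm thick). The base covers the whole footprint; the four walls stand on the base, with the y-facing walls full-width and the x-facing walls fitting between their inner faces.

C is a picture frame with a 700×718 mm rectangular opening (x by z) and a uniform 86 mm border on every side. Frame depth is 31 mm along y. It is built from two vertical stiles running the full outside height and two horizontal rails spanning the gap between the stiles.

The open box is on top of the stool. The picture frame is on the floor beside the stool on its −x side.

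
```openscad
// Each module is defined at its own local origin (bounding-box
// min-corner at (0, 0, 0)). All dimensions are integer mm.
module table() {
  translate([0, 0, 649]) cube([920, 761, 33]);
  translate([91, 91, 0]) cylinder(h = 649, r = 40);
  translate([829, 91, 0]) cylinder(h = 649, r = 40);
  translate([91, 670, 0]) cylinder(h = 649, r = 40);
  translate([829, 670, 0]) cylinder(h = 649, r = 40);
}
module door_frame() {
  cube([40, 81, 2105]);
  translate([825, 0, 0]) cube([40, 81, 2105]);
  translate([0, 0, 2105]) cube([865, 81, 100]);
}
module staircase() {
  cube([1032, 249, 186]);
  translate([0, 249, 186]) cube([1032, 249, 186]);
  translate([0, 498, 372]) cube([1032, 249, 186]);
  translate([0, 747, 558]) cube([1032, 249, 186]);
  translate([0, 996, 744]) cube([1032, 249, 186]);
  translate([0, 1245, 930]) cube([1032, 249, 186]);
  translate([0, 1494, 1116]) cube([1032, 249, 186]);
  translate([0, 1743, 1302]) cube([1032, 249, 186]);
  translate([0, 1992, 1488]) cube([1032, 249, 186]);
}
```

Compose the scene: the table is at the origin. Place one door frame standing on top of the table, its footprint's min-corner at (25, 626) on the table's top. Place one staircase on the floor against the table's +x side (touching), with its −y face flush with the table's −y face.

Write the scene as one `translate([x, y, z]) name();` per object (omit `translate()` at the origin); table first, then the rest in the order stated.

table();
translate([25, 626, 682]) door_frame();
translate([920, 0, 0]) staircase();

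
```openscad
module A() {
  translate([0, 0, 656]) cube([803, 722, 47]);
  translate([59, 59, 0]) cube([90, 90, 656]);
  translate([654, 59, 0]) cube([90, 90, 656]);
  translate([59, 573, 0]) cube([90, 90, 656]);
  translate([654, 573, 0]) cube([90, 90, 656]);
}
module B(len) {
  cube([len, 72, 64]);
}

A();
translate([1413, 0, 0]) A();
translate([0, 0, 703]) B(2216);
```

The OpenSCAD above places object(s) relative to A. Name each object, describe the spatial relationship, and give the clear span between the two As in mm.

A is a table. B is a beam. A beam spans the tops of two tables. The clear span between the two tables is 610 mm.

Second table starts at x = 1413; first ends at x = 803; clear span = 1413 − 803 = 610 mm.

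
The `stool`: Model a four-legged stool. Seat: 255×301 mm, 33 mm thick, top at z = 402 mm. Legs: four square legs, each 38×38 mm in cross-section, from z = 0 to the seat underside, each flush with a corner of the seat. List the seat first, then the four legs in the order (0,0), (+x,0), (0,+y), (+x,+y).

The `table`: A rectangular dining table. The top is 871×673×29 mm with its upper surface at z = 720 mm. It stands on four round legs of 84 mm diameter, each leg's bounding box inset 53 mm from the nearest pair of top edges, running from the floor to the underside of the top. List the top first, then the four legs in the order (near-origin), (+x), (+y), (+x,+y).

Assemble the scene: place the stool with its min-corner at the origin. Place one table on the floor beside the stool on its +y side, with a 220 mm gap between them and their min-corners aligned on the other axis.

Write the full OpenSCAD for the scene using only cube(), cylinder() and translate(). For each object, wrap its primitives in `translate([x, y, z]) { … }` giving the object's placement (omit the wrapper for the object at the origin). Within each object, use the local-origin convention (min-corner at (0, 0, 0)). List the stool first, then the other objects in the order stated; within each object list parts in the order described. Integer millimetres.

translate([0, 0, 369]) cube([255, 301, 33]);
cube([38, 38, 369]);
translate([217, 0, 0]) cube([38, 38, 369]);
translate([0, 263, 0]) cube([38, 38, 369]);
translate([217, 263, 0]) cube([38, 38, 369]);
translate([0, 521, 0]) {
  translate([0, 0, 691]) cube([871, 673, 29]);
  translate([95, 95, 0]) cylinder(h = 691, r = 42);
  translate([776, 95, 0]) cylinder(h = 691, r = 42);
  translate([95, 578, 0]) cylinder(h = 691, r = 42);
  translate([776, 578, 0]) cylinder(h = 691, r = 42);
}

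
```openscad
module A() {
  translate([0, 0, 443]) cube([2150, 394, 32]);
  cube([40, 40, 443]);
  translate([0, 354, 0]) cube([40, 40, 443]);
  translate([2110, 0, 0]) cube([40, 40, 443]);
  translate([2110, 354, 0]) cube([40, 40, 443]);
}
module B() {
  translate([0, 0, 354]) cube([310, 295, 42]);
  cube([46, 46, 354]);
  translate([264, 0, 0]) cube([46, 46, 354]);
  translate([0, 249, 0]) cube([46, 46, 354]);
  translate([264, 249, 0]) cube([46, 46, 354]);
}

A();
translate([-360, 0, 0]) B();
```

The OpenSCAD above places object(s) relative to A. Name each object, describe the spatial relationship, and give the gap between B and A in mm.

A is a bench. B is a stool. The stool is on the floor beside the bench on its −x side. The gap between the stool and the bench is 50 mm.

The stool's nearest face is 50 mm from the bench's −x face.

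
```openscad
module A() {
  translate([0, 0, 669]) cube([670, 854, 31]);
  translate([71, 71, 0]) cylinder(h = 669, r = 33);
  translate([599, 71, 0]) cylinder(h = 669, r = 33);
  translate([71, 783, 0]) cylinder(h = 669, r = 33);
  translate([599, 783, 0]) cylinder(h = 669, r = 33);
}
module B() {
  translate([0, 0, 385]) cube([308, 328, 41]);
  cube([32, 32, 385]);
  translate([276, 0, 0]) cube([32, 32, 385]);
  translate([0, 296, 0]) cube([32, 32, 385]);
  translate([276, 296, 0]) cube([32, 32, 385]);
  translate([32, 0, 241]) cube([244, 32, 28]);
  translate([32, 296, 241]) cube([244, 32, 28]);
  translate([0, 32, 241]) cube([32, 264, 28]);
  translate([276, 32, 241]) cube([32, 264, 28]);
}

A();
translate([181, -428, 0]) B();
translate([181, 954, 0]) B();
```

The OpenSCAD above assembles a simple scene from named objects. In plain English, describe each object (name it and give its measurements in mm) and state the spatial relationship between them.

A is a table with a 670×854 mm rectangular top, 31 mm thick, top surface at z = 700 mm, supported by four round legs of 66 mm diameter, each leg's bounding box inset 38 mm from the nearest pair of top edges, running from the floor.

B is a simple wooden stool: a rectangular seat 308 mm (x) by 328 mm (y), 41 mm thick, top face at z = 426 mm, on four square legs, each 32×32 mm in cross-section. The legs rest on z = 0, each flush with a corner of the seat. Four stretchers, 32 mm wide and 28 mm tall, connect adjacent legs with their undersides at z = 241 mm, each running between the inner faces of the legs it joins and aligned with the legs' outer faces on the other axis.

Two stools sit around the table at the −y, +y sides.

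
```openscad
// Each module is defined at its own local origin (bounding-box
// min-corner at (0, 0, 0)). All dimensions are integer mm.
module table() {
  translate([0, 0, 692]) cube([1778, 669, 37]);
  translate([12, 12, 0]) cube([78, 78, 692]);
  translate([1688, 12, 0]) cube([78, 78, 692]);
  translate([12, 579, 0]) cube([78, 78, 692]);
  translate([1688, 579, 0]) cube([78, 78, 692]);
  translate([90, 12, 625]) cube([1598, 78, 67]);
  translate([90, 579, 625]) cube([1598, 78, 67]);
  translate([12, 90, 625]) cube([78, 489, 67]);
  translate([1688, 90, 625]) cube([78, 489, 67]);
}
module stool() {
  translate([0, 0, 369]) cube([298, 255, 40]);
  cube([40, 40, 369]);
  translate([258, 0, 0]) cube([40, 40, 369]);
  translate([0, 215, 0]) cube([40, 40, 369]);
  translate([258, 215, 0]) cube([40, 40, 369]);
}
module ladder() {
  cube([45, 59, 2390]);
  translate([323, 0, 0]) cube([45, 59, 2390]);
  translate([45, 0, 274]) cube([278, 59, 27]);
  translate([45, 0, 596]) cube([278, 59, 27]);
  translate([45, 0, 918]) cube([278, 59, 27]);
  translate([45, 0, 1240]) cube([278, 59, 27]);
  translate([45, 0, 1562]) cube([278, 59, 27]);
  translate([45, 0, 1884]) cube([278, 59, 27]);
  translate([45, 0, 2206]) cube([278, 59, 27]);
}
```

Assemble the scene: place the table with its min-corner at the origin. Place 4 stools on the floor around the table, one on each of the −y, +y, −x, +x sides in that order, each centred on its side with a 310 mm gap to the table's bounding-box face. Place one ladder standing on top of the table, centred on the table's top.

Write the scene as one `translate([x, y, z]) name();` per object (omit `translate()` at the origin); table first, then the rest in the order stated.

table();
translate([740, -565, 0]) stool();
translate([740, 979, 0]) stool();
translate([-608, 207, 0]) stool();
translate([2088, 207, 0]) stool();
translate([705, 305, 729]) ladder();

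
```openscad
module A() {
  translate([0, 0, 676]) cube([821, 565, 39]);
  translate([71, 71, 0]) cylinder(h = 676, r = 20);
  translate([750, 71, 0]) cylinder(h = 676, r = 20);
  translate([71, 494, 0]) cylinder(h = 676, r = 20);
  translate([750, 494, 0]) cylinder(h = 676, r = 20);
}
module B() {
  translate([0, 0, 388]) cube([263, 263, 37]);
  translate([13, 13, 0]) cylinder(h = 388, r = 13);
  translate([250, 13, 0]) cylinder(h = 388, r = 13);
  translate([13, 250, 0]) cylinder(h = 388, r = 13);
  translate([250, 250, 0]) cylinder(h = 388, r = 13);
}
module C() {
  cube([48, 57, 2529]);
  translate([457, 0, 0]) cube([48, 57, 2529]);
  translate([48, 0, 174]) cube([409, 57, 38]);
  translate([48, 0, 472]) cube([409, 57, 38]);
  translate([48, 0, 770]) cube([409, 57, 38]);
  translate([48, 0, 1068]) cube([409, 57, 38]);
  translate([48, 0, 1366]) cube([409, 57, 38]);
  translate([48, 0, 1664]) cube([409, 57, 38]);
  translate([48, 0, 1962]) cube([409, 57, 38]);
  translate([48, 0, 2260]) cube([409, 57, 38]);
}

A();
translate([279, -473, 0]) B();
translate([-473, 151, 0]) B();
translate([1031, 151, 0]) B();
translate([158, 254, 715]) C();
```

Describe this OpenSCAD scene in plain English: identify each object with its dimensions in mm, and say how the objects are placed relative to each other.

A is a table: top 821 mm (x) × 565 mm (y), 39 mm thick, upper face at z = 715 mm, on four round legs of 40 mm diameter, each leg's bounding box inset 51 mm from the nearest pair of top edges, running from z = 0 to the bottom of the top.

B is a simple wooden stool: a rectangular seat 263 mm (x) by 263 mm (y), 37 mm thick, top face at z = 425 mm, on four round legs, each 26 mm in diameter. The legs rest on z = 0, each leg's axis is inset half a diameter from the nearest pair of seat edges (so the leg's bounding box is flush with the corner).

C is a straight ladder. Two 48×57 mm vertical rails, 2529 mm tall, stand 505 mm apart (outside-to-outside) with their front faces coplanar on the −y side. 8 rungs, each 57 mm deep and 38 mm tall, span between the inner faces of the rails, front faces flush with the rails. The lowest rung's underside is at z = 174 mm and rungs are spaced 298 mm apart (underside to underside).

Three stools sit around the table at the −y, −x, +x sides. The ladder is on top of the table, centred.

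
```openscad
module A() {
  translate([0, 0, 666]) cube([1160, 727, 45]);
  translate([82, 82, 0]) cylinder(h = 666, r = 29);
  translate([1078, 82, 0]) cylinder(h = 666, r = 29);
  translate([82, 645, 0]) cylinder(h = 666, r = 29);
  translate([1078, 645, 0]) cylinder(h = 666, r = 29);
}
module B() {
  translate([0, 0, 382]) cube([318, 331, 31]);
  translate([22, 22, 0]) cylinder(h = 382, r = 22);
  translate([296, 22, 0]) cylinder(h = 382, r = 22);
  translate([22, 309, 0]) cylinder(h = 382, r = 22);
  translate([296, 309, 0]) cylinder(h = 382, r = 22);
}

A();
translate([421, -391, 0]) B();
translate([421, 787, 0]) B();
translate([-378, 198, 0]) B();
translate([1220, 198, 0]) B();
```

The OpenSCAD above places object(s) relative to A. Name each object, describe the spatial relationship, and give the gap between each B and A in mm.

A is a table. B is a stool. Four stools sit around the table at the −y, +y, −x, +x sides. The gap between each stool and the table is 60 mm.

Each stool's nearest face is 60 mm from the table's bounding box.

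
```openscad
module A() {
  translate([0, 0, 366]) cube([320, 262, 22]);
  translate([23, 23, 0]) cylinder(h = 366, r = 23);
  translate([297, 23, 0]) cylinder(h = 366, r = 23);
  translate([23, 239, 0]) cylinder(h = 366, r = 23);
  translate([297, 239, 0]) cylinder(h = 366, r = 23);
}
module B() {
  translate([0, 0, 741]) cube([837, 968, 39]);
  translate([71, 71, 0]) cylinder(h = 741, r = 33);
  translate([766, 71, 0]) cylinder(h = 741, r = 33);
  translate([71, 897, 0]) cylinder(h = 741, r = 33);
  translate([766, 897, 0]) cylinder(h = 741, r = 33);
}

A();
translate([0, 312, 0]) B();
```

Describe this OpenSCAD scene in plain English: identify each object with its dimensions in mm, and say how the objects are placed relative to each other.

A is a four-legged stool. The seat is 320×262 mm, 22 mm thick, top at z = 388 mm. It stands on four round legs, each 46 mm in diameter, from z = 0 to the seat underside, each leg's axis is inset half a diameter from the nearest pair of seat edges (so the leg's bounding box is flush with the corner).

B is a rectangular dining table. The top is 837×968×39 mm with its upper surface at z = 780 mm. It stands on four round legs of 66 mm diameter, each leg's bounding box inset 38 mm from the nearest pair of top edges, running from the floor to the underside of the top.

The table is on the floor beside the stool on its +y side.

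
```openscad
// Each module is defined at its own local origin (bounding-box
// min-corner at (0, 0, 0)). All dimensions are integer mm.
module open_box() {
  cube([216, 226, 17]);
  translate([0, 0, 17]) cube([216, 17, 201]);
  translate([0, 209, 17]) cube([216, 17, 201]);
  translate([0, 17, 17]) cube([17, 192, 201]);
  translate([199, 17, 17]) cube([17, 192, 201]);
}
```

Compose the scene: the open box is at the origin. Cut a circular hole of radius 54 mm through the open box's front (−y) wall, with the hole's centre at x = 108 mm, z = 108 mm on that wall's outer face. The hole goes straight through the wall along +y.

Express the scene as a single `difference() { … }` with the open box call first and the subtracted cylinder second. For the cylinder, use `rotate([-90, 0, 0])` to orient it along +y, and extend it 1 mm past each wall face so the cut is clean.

difference() {
  open_box();
  translate([108, -1, 108]) rotate([-90, 0, 0]) cylinder(h = 19, r = 54);
}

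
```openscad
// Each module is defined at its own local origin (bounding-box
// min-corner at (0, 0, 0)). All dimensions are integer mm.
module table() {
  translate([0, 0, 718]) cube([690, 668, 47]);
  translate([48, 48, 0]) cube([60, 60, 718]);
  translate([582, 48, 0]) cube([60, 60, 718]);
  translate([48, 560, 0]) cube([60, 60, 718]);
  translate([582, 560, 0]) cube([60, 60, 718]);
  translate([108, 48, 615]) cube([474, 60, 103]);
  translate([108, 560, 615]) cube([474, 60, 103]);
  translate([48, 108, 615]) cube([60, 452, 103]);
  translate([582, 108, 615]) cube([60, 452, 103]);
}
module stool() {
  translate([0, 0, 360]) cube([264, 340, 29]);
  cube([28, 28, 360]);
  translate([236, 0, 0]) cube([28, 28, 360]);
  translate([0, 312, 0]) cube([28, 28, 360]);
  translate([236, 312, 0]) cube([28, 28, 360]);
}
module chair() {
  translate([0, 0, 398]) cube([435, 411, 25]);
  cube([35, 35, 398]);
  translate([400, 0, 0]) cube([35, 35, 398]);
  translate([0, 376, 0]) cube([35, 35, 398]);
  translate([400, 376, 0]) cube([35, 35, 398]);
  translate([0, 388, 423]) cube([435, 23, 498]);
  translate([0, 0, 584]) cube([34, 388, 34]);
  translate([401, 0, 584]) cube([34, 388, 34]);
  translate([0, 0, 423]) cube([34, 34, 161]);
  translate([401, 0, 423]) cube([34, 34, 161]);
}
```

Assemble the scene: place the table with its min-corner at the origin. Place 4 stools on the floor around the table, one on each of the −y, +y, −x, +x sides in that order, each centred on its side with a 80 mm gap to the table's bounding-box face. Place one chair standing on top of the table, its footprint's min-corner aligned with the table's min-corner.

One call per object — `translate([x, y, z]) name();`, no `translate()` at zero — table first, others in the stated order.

table();
translate([213, -420, 0]) stool();
translate([213, 748, 0]) stool();
translate([-344, 164, 0]) stool();
translate([770, 164, 0]) stool();
translate([0, 0, 765]) chair();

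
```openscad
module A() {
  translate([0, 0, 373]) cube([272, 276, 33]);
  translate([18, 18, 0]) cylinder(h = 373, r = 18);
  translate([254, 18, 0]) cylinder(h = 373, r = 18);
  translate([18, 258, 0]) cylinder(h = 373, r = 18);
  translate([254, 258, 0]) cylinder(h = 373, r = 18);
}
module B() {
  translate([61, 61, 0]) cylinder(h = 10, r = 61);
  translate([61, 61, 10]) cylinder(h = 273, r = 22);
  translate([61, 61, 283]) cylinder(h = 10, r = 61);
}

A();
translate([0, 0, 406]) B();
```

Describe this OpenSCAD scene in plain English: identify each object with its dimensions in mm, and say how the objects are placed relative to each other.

A is a four-legged stool. The seat is 272×276 mm, 33 mm thick, top at z = 406 mm. It stands on four round legs, each 36 mm in diameter, from z = 0 to the seat underside, each leg's axis is inset half a diameter from the nearest pair of seat edges (so the leg's bounding box is flush with the corner).

B is a spool: two coaxial disc flanges of radius 61 mm and thickness 10 mm, joined by a core cylinder of radius 22 mm and height 273 mm. The lower flange rests on z = 0 and the three cylinders share a vertical axis.

The spool is on top of the stool.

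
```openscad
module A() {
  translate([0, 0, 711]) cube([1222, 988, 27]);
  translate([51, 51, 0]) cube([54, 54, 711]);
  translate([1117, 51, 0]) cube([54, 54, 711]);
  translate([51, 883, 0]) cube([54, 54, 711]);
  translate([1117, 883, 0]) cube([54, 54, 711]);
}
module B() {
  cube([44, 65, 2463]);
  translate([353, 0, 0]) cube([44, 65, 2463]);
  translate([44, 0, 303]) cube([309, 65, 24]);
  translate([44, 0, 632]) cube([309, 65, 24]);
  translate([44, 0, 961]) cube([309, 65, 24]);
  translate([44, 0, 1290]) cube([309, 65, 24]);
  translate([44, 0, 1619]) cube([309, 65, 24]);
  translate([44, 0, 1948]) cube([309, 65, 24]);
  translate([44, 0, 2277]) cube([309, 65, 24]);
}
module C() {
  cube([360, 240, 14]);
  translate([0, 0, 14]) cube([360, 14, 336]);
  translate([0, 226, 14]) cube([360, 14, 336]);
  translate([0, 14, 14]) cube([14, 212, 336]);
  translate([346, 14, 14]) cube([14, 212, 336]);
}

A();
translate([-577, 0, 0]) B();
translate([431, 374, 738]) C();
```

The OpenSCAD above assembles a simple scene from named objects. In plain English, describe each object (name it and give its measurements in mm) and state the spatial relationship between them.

A is a rectangular dining table. The top is 1222×988×27 mm with its upper surface at z = 738 mm. It stands on four 54×54 mm square legs, each inset 51 mm from the nearest pair of top edges, running from the floor to the underside of the top.

B is a wooden ladder with two side rails of 44×65 mm section and 2463 mm height, set 397 mm apart overall. Between them run 7 rectangular rungs (65 mm deep, 24 mm thick), front faces flush with the rails' −y face. The bottom of the first rung is 303 mm above the floor and each subsequent rung is 329 mm higher than the one below.

C is an open storage box with external size 360×240×350 mm and wall thickness 14 mm (the base is also 14 mm thick). The base covers the whole footprint; the four walls stand on the base, with the y-facing walls full-width and the x-facing walls fitting between their inner faces.

The ladder is on the floor beside the table on its −x side. The open box is on top of the table, centred.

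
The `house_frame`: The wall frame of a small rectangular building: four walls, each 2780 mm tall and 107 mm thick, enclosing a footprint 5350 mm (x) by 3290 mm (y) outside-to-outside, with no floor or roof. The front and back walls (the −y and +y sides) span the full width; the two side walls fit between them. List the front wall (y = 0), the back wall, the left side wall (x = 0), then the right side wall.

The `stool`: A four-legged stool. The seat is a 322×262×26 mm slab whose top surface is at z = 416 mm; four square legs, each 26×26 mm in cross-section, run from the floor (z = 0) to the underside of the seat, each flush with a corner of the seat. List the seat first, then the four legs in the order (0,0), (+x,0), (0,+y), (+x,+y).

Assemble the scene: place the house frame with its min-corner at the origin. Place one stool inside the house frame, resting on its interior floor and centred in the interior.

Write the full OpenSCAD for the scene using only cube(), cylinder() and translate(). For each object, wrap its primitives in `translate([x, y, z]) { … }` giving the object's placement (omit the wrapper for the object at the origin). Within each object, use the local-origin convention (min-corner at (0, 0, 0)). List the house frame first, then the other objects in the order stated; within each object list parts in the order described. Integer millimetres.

cube([5350, 107, 2780]);
translate([0, 3183, 0]) cube([5350, 107, 2780]);
translate([0, 107, 0]) cube([107, 3076, 2780]);
translate([5243, 107, 0]) cube([107, 3076, 2780]);
translate([2514, 1514, 0]) {
  translate([0, 0, 390]) cube([322, 262, 26]);
  cube([26, 26, 390]);
  translate([296, 0, 0]) cube([26, 26, 390]);
  translate([0, 236, 0]) cube([26, 26, 390]);
  translate([296, 236, 0]) cube([26, 26, 390]);
}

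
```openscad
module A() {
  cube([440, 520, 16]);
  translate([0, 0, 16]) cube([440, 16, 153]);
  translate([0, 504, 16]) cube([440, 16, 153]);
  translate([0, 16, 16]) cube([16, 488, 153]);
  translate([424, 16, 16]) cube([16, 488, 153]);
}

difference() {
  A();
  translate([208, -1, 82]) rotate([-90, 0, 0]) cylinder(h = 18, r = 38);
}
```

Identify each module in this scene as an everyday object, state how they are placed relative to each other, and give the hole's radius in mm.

A is an open box. The open box has a circular hole through its front wall. The hole's radius is 38 mm.

The subtracted cylinder has r = 38 mm.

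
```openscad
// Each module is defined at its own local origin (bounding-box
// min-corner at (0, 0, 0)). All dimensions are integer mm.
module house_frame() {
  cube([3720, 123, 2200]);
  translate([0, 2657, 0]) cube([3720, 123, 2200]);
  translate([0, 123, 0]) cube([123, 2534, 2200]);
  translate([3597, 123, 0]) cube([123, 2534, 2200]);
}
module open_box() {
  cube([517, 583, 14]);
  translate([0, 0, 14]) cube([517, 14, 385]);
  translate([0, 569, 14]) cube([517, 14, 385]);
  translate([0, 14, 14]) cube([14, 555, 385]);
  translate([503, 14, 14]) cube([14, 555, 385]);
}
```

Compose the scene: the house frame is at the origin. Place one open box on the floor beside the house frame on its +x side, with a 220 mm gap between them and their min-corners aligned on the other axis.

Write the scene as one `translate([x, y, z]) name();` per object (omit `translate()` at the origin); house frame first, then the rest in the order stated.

house_frame();
translate([3940, 0, 0]) open_box();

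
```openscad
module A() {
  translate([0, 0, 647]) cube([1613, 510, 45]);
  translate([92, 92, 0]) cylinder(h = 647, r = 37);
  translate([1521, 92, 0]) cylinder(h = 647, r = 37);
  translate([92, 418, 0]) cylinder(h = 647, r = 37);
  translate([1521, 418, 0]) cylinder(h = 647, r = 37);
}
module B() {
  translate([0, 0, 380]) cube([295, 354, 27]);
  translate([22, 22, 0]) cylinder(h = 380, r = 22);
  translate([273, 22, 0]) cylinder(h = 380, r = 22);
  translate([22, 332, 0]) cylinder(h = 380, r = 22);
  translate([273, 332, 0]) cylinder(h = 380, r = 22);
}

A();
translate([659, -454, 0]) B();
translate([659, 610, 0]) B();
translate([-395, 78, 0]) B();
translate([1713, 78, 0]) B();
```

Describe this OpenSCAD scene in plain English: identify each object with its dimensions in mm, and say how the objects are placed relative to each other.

A is a table: top 1613 mm (x) × 510 mm (y), 45 mm thick, upper face at z = 692 mm, on four round legs of 74 mm diameter, each leg's bounding box inset 55 mm from the nearest pair of top edges, running from z = 0 to the bottom of the top.

B is a simple wooden stool: a rectangular seat 295 mm (x) by 354 mm (y), 27 mm thick, top face at z = 407 mm, on four round legs, each 44 mm in diameter. The legs rest on z = 0, each leg's axis is inset half a diameter from the nearest pair of seat edges (so the leg's bounding box is flush with the corner).

Four stools sit around the table at the −y, +y, −x, +x sides.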